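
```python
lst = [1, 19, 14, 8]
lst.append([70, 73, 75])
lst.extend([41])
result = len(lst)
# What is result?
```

After line 1: lst = [1, 19, 14, 8]
After line 2 (append adds [70, 73, 75] as single element): lst = [1, 19, 14, 8, [70, 73, 75]]
After line 3 (extend unpacks [41], adds 41): lst = [1, 19, 14, 8, [70, 73, 75], 41]
After line 4: result = len(lst) = 6

6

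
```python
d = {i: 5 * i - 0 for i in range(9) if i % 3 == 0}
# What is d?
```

{0: 0, 3: 15, 6: 30}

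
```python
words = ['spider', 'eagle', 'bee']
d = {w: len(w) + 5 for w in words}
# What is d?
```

{'spider': 11, 'eagle': 10, 'bee': 8}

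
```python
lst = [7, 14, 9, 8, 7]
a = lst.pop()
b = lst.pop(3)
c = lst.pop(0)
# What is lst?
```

After line 1: lst = [7, 14, 9, 8, 7]
After line 2 (pop() -> a = 7): lst = [7, 14, 9, 8]
After line 3 (pop(3) -> b = 8): lst = [7, 14, 9]
After line 4 (pop(0) -> c = 7): lst = [14, 9]

[14, 9]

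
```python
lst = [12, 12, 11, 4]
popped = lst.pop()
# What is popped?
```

4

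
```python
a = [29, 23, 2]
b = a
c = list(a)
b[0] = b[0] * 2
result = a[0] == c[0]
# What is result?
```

After line 1: a = [29, 23, 2]
After line 2 (b = a, alias): a = [29, 23, 2], b = [29, 23, 2]
After line 3 (c = list(a) is a copy, new object): c = [29, 23, 2]
After line 4 (b[0] = 29 * 2 = 58; mutates shared a/b): a = b = [58, 23, 2], c = [29, 23, 2]
After line 5 (a[0] = 58, c[0] = 29; result = False)

False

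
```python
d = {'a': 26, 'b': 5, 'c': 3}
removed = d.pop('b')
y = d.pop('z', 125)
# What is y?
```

After line 1: d = {'a': 26, 'b': 5, 'c': 3}
After line 2 (pop 'b' returns 5): d = {'a': 26, 'c': 3}, removed = 5
After line 3 (pop 'z' missing, returns default 125): d = {'a': 26, 'c': 3}, y = 125

125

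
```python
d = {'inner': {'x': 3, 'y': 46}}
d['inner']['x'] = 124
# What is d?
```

After line 1: d = {'inner': {'x': 3, 'y': 46}}
After line 2 (inner x overwritten): d = {'inner': {'x': 124, 'y': 46}}

{'inner': {'x': 124, 'y': 46}}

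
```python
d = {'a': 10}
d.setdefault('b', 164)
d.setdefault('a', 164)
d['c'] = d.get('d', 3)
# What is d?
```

After line 1: d = {'a': 10}
After line 2 (setdefault adds 'b'=164): d = {'a': 10, 'b': 164}
After line 3 (setdefault 'a' no-op, already exists): d = {'a': 10, 'b': 164}
After line 4 (get('d', 3) returns default since 'd' not in d): d = {'a': 10, 'b': 164, 'c': 3}

{'a': 10, 'b': 164, 'c': 3}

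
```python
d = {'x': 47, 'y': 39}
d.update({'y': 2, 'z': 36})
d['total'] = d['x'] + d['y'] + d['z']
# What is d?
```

After line 1: d = {'x': 47, 'y': 39}
After line 2 (y overwritten, z added): d = {'x': 47, 'y': 2, 'z': 36}
After line 3 (total = 47 + 2 + 36 = 85): d = {'x': 47, 'y': 2, 'z': 36, 'total': 85}

{'x': 47, 'y': 2, 'z': 36, 'total': 85}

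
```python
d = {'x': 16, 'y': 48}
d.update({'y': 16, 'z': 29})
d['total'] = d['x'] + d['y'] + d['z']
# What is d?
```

After line 1: d = {'x': 16, 'y': 48}
After line 2 (y overwritten, z added): d = {'x': 16, 'y': 16, 'z': 29}
After line 3 (total = 16 + 16 + 29 = 61): d = {'x': 16, 'y': 16, 'z': 29, 'total': 61}

{'x': 16, 'y': 16, 'z': 29, 'total': 61}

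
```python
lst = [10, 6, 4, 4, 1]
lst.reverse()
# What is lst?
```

[1, 4, 4, 6, 10]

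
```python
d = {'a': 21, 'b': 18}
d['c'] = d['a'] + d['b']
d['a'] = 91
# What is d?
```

After line 1: d = {'a': 21, 'b': 18}
After line 2 (d['c'] = 21 + 18): d = {'a': 21, 'b': 18, 'c': 39}
After line 3: d = {'a': 91, 'b': 18, 'c': 39}

{'a': 91, 'b': 18, 'c': 39}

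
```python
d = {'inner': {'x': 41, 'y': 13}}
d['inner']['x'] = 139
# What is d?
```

After line 1: d = {'inner': {'x': 41, 'y': 13}}
After line 2 (inner x overwritten): d = {'inner': {'x': 139, 'y': 13}}

{'inner': {'x': 139, 'y': 13}}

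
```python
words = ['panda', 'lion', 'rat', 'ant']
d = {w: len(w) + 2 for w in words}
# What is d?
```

{'panda': 7, 'lion': 6, 'rat': 5, 'ant': 5}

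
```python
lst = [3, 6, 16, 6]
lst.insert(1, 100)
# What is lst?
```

[3, 100, 6, 16, 6]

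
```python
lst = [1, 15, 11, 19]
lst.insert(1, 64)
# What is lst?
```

[1, 64, 15, 11, 19]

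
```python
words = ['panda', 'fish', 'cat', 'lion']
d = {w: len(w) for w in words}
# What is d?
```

{'panda': 5, 'fish': 4, 'cat': 3, 'lion': 4}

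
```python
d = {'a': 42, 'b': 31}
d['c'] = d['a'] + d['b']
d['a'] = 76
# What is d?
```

After line 1: d = {'a': 42, 'b': 31}
After line 2 (d['c'] = 42 + 31): d = {'a': 42, 'b': 31, 'c': 73}
After line 3: d = {'a': 76, 'b': 31, 'c': 73}

{'a': 76, 'b': 31, 'c': 73}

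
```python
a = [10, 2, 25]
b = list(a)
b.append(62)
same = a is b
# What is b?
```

After line 1: a = [10, 2, 25]
After line 2 (b = list(a) is a shallow copy, new object): a = [10, 2, 25], b = [10, 2, 25]
After line 3 (append only mutates b): a = [10, 2, 25], b = [10, 2, 25, 62]
After line 4 (same = a is b; different objects -> False): same = False

[10, 2, 25, 62]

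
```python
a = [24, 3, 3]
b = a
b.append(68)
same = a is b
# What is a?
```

After line 1: a = [24, 3, 3]
After line 2 (b = a is an alias, same object): a = [24, 3, 3], b = [24, 3, 3]
After line 3 (b.append mutates the shared list): a = [24, 3, 3, 68], b = [24, 3, 3, 68]
After line 4 (same = a is b; same object -> True): same = True

[24, 3, 3, 68]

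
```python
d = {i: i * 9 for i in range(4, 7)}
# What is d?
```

{4: 36, 5: 45, 6: 54}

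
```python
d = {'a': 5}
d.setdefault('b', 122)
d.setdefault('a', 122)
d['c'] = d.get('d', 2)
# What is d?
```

After line 1: d = {'a': 5}
After line 2 (setdefault adds 'b'=122): d = {'a': 5, 'b': 122}
After line 3 (setdefault 'a' no-op, already exists): d = {'a': 5, 'b': 122}
After line 4 (get('d', 2) returns default since 'd' not in d): d = {'a': 5, 'b': 122, 'c': 2}

{'a': 5, 'b': 122, 'c': 2}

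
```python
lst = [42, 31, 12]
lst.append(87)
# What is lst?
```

[42, 31, 12, 87]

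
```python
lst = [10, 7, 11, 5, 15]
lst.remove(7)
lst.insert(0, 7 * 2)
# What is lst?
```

After line 1: lst = [10, 7, 11, 5, 15]
After line 2 (remove first 7): lst = [10, 11, 5, 15]
After line 3 (insert 14 at index 0): lst = [14, 10, 11, 5, 15]

[14, 10, 11, 5, 15]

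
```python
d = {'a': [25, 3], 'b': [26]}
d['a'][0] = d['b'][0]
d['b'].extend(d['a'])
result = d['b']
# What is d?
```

After line 1: d = {'a': [25, 3], 'b': [26]}
After line 2 (a[0] = b[0] = 26): d = {'a': [26, 3], 'b': [26]}
After line 3 (b.extend(a) appends [26, 3]): d = {'a': [26, 3], 'b': [26, 26, 3]}
After line 4: result = d['b'] = [26, 26, 3]

{'a': [26, 3], 'b': [26, 26, 3]}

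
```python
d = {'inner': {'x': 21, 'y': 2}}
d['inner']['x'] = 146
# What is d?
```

After line 1: d = {'inner': {'x': 21, 'y': 2}}
After line 2 (inner x overwritten): d = {'inner': {'x': 146, 'y': 2}}

{'inner': {'x': 146, 'y': 2}}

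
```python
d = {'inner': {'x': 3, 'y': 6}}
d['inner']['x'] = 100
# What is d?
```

After line 1: d = {'inner': {'x': 3, 'y': 6}}
After line 2 (inner x overwritten): d = {'inner': {'x': 100, 'y': 6}}

{'inner': {'x': 100, 'y': 6}}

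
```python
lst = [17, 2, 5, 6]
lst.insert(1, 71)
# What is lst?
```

[17, 71, 2, 5, 6]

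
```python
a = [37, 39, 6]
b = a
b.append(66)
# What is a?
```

After line 1: a = [37, 39, 6]
After line 2 (b = a is an alias, same object): a = [37, 39, 6], b = [37, 39, 6]
After line 3 (b.append mutates the shared list): a = [37, 39, 6, 66], b = [37, 39, 6, 66]

[37, 39, 6, 66]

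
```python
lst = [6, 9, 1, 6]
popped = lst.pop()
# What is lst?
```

[6, 9, 1]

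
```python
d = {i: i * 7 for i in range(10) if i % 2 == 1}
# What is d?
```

{1: 7, 3: 21, 5: 35, 7: 49, 9: 63}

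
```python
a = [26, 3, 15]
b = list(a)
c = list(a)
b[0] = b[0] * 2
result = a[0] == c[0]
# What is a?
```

After line 1: a = [26, 3, 15]
After line 2 (b = list(a), copy): a = [26, 3, 15], b = [26, 3, 15]
After line 3 (c = list(a) is a copy, new object): c = [26, 3, 15]
After line 4 (b[0] = 26 * 2 = 52; only b mutates (copy)): a = [26, 3, 15], b = [52, 3, 15], c = [26, 3, 15]
After line 5 (a[0] = 26, c[0] = 26; result = True)

[26, 3, 15]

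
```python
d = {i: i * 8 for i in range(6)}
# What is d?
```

{0: 0, 1: 8, 2: 16, 3: 24, 4: 32, 5: 40}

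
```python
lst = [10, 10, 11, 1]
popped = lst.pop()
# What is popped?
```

1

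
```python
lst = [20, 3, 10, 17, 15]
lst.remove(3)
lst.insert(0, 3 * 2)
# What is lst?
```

After line 1: lst = [20, 3, 10, 17, 15]
After line 2 (remove first 3): lst = [20, 10, 17, 15]
After line 3 (insert 6 at index 0): lst = [6, 20, 10, 17, 15]

[6, 20, 10, 17, 15]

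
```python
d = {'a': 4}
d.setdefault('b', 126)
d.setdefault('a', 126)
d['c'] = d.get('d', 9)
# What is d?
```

After line 1: d = {'a': 4}
After line 2 (setdefault adds 'b'=126): d = {'a': 4, 'b': 126}
After line 3 (setdefault 'a' no-op, already exists): d = {'a': 4, 'b': 126}
After line 4 (get('d', 9) returns default since 'd' not in d): d = {'a': 4, 'b': 126, 'c': 9}

{'a': 4, 'b': 126, 'c': 9}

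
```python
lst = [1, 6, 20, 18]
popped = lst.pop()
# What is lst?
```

[1, 6, 20]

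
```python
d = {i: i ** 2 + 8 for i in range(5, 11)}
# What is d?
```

{5: 33, 6: 44, 7: 57, 8: 72, 9: 89, 10: 108}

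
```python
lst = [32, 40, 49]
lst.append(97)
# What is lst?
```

[32, 40, 49, 97]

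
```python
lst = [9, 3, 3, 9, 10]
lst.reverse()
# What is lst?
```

[10, 9, 3, 3, 9]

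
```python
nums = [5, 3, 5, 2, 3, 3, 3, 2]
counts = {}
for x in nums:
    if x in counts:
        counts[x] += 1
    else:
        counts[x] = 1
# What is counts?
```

Initial: counts = {}, nums = [5, 3, 5, 2, 3, 3, 3, 2]
See 5: counts = {5: 1}
See 3: counts = {5: 1, 3: 1}
See 5: counts = {5: 2, 3: 1}
See 2: counts = {5: 2, 3: 1, 2: 1}
See 3: counts = {5: 2, 3: 2, 2: 1}
See 3: counts = {5: 2, 3: 3, 2: 1}
See 3: counts = {5: 2, 3: 4, 2: 1}
See 2: counts = {5: 2, 3: 4, 2: 2}

{5: 2, 3: 4, 2: 2}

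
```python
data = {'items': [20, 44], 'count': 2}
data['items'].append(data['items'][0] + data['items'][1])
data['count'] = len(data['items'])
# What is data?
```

After line 1: data = {'items': [20, 44], 'count': 2}
After line 2 (append 20 + 44 = 64): data = {'items': [20, 44, 64], 'count': 2}
After line 3 (count = len(items) = 3): data = {'items': [20, 44, 64], 'count': 3}

{'items': [20, 44, 64], 'count': 3}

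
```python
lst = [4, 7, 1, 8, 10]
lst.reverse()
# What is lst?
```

[10, 8, 1, 7, 4]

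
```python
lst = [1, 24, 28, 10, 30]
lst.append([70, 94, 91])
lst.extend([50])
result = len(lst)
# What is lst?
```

After line 1: lst = [1, 24, 28, 10, 30]
After line 2 (append adds [70, 94, 91] as single element): lst = [1, 24, 28, 10, 30, [70, 94, 91]]
After line 3 (extend unpacks [50], adds 50): lst = [1, 24, 28, 10, 30, [70, 94, 91], 50]
After line 4: result = len(lst) = 7

[1, 24, 28, 10, 30, [70, 94, 91], 50]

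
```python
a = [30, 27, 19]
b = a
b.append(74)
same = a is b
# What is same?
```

After line 1: a = [30, 27, 19]
After line 2 (b = a is an alias, same object): a = [30, 27, 19], b = [30, 27, 19]
After line 3 (b.append mutates the shared list): a = [30, 27, 19, 74], b = [30, 27, 19, 74]
After line 4 (same = a is b; same object -> True): same = True

True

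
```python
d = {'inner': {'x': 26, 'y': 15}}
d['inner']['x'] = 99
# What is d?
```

After line 1: d = {'inner': {'x': 26, 'y': 15}}
After line 2 (inner x overwritten): d = {'inner': {'x': 99, 'y': 15}}

{'inner': {'x': 99, 'y': 15}}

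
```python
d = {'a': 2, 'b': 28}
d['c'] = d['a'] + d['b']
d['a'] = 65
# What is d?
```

After line 1: d = {'a': 2, 'b': 28}
After line 2 (d['c'] = 2 + 28): d = {'a': 2, 'b': 28, 'c': 30}
After line 3: d = {'a': 65, 'b': 28, 'c': 30}

{'a': 65, 'b': 28, 'c': 30}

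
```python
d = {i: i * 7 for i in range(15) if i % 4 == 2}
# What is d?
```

{2: 14, 6: 42, 10: 70, 14: 98}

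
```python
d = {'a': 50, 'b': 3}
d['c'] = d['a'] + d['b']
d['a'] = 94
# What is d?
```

After line 1: d = {'a': 50, 'b': 3}
After line 2 (d['c'] = 50 + 3): d = {'a': 50, 'b': 3, 'c': 53}
After line 3: d = {'a': 94, 'b': 3, 'c': 53}

{'a': 94, 'b': 3, 'c': 53}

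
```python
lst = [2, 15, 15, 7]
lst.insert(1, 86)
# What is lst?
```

[2, 86, 15, 15, 7]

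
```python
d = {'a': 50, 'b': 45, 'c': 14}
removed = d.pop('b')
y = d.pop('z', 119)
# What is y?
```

After line 1: d = {'a': 50, 'b': 45, 'c': 14}
After line 2 (pop 'b' returns 45): d = {'a': 50, 'c': 14}, removed = 45
After line 3 (pop 'z' missing, returns default 119): d = {'a': 50, 'c': 14}, y = 119

119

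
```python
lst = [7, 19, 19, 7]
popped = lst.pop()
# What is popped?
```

7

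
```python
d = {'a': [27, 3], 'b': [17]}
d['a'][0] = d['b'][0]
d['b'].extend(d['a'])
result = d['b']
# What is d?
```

After line 1: d = {'a': [27, 3], 'b': [17]}
After line 2 (a[0] = b[0] = 17): d = {'a': [17, 3], 'b': [17]}
After line 3 (b.extend(a) appends [17, 3]): d = {'a': [17, 3], 'b': [17, 17, 3]}
After line 4: result = d['b'] = [17, 17, 3]

{'a': [17, 3], 'b': [17, 17, 3]}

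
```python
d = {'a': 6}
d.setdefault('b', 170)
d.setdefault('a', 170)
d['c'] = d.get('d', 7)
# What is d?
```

After line 1: d = {'a': 6}
After line 2 (setdefault adds 'b'=170): d = {'a': 6, 'b': 170}
After line 3 (setdefault 'a' no-op, already exists): d = {'a': 6, 'b': 170}
After line 4 (get('d', 7) returns default since 'd' not in d): d = {'a': 6, 'b': 170, 'c': 7}

{'a': 6, 'b': 170, 'c': 7}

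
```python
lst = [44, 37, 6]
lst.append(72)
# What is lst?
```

[44, 37, 6, 72]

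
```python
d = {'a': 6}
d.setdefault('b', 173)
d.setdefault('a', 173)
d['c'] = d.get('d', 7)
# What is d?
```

After line 1: d = {'a': 6}
After line 2 (setdefault adds 'b'=173): d = {'a': 6, 'b': 173}
After line 3 (setdefault 'a' no-op, already exists): d = {'a': 6, 'b': 173}
After line 4 (get('d', 7) returns default since 'd' not in d): d = {'a': 6, 'b': 173, 'c': 7}

{'a': 6, 'b': 173, 'c': 7}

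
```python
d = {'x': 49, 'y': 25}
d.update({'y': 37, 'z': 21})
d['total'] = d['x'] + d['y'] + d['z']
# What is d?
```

After line 1: d = {'x': 49, 'y': 25}
After line 2 (y overwritten, z added): d = {'x': 49, 'y': 37, 'z': 21}
After line 3 (total = 49 + 37 + 21 = 107): d = {'x': 49, 'y': 37, 'z': 21, 'total': 107}

{'x': 49, 'y': 37, 'z': 21, 'total': 107}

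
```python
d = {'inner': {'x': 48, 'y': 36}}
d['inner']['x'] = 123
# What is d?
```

After line 1: d = {'inner': {'x': 48, 'y': 36}}
After line 2 (inner x overwritten): d = {'inner': {'x': 123, 'y': 36}}

{'inner': {'x': 123, 'y': 36}}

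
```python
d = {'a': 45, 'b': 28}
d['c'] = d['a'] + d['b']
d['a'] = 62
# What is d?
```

After line 1: d = {'a': 45, 'b': 28}
After line 2 (d['c'] = 45 + 28): d = {'a': 45, 'b': 28, 'c': 73}
After line 3: d = {'a': 62, 'b': 28, 'c': 73}

{'a': 62, 'b': 28, 'c': 73}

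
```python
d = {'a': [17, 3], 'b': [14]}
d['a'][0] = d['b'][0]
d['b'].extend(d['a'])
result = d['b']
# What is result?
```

After line 1: d = {'a': [17, 3], 'b': [14]}
After line 2 (a[0] = b[0] = 14): d = {'a': [14, 3], 'b': [14]}
After line 3 (b.extend(a) appends [14, 3]): d = {'a': [14, 3], 'b': [14, 14, 3]}
After line 4: result = d['b'] = [14, 14, 3]

[14, 14, 3]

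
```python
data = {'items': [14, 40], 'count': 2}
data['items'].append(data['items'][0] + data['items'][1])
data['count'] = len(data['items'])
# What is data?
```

After line 1: data = {'items': [14, 40], 'count': 2}
After line 2 (append 14 + 40 = 54): data = {'items': [14, 40, 54], 'count': 2}
After line 3 (count = len(items) = 3): data = {'items': [14, 40, 54], 'count': 3}

{'items': [14, 40, 54], 'count': 3}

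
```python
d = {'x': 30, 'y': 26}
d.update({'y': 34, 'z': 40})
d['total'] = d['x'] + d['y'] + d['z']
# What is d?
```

After line 1: d = {'x': 30, 'y': 26}
After line 2 (y overwritten, z added): d = {'x': 30, 'y': 34, 'z': 40}
After line 3 (total = 30 + 34 + 40 = 104): d = {'x': 30, 'y': 34, 'z': 40, 'total': 104}

{'x': 30, 'y': 34, 'z': 40, 'total': 104}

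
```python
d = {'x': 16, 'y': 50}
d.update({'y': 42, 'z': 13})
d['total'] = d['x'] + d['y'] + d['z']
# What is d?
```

After line 1: d = {'x': 16, 'y': 50}
After line 2 (y overwritten, z added): d = {'x': 16, 'y': 42, 'z': 13}
After line 3 (total = 16 + 42 + 13 = 71): d = {'x': 16, 'y': 42, 'z': 13, 'total': 71}

{'x': 16, 'y': 42, 'z': 13, 'total': 71}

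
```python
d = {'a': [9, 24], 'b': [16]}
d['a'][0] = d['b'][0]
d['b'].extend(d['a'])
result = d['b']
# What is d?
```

After line 1: d = {'a': [9, 24], 'b': [16]}
After line 2 (a[0] = b[0] = 16): d = {'a': [16, 24], 'b': [16]}
After line 3 (b.extend(a) appends [16, 24]): d = {'a': [16, 24], 'b': [16, 16, 24]}
After line 4: result = d['b'] = [16, 16, 24]

{'a': [16, 24], 'b': [16, 16, 24]}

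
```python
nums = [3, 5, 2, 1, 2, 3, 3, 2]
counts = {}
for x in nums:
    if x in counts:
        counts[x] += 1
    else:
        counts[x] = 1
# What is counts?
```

Initial: counts = {}, nums = [3, 5, 2, 1, 2, 3, 3, 2]
See 3: counts = {3: 1}
See 5: counts = {3: 1, 5: 1}
See 2: counts = {3: 1, 5: 1, 2: 1}
See 1: counts = {3: 1, 5: 1, 2: 1, 1: 1}
See 2: counts = {3: 1, 5: 1, 2: 2, 1: 1}
See 3: counts = {3: 2, 5: 1, 2: 2, 1: 1}
See 3: counts = {3: 3, 5: 1, 2: 2, 1: 1}
See 2: counts = {3: 3, 5: 1, 2: 3, 1: 1}

{3: 3, 5: 1, 2: 3, 1: 1}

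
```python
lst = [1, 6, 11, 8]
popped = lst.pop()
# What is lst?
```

[1, 6, 11]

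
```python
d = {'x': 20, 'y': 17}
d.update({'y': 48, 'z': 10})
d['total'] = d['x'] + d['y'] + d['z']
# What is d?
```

After line 1: d = {'x': 20, 'y': 17}
After line 2 (y overwritten, z added): d = {'x': 20, 'y': 48, 'z': 10}
After line 3 (total = 20 + 48 + 10 = 78): d = {'x': 20, 'y': 48, 'z': 10, 'total': 78}

{'x': 20, 'y': 48, 'z': 10, 'total': 78}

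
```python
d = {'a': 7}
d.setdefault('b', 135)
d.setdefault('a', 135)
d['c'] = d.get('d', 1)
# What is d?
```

After line 1: d = {'a': 7}
After line 2 (setdefault adds 'b'=135): d = {'a': 7, 'b': 135}
After line 3 (setdefault 'a' no-op, already exists): d = {'a': 7, 'b': 135}
After line 4 (get('d', 1) returns default since 'd' not in d): d = {'a': 7, 'b': 135, 'c': 1}

{'a': 7, 'b': 135, 'c': 1}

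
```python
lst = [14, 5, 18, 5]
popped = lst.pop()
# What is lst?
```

[14, 5, 18]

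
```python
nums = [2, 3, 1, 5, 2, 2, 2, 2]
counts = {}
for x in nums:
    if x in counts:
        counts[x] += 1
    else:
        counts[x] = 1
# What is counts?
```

Initial: counts = {}, nums = [2, 3, 1, 5, 2, 2, 2, 2]
See 2: counts = {2: 1}
See 3: counts = {2: 1, 3: 1}
See 1: counts = {2: 1, 3: 1, 1: 1}
See 5: counts = {2: 1, 3: 1, 1: 1, 5: 1}
See 2: counts = {2: 2, 3: 1, 1: 1, 5: 1}
See 2: counts = {2: 3, 3: 1, 1: 1, 5: 1}
See 2: counts = {2: 4, 3: 1, 1: 1, 5: 1}
See 2: counts = {2: 5, 3: 1, 1: 1, 5: 1}

{2: 5, 3: 1, 1: 1, 5: 1}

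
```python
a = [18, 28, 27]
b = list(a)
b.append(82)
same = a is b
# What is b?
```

After line 1: a = [18, 28, 27]
After line 2 (b = list(a) is a shallow copy, new object): a = [18, 28, 27], b = [18, 28, 27]
After line 3 (append only mutates b): a = [18, 28, 27], b = [18, 28, 27, 82]
After line 4 (same = a is b; different objects -> False): same = False

[18, 28, 27, 82]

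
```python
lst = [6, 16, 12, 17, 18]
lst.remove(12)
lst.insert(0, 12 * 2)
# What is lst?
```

After line 1: lst = [6, 16, 12, 17, 18]
After line 2 (remove first 12): lst = [6, 16, 17, 18]
After line 3 (insert 24 at index 0): lst = [24, 6, 16, 17, 18]

[24, 6, 16, 17, 18]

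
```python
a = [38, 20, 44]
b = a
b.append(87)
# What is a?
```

After line 1: a = [38, 20, 44]
After line 2 (b = a is an alias, same object): a = [38, 20, 44], b = [38, 20, 44]
After line 3 (b.append mutates the shared list): a = [38, 20, 44, 87], b = [38, 20, 44, 87]

[38, 20, 44, 87]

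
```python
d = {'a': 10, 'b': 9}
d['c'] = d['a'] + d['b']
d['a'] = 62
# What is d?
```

After line 1: d = {'a': 10, 'b': 9}
After line 2 (d['c'] = 10 + 9): d = {'a': 10, 'b': 9, 'c': 19}
After line 3: d = {'a': 62, 'b': 9, 'c': 19}

{'a': 62, 'b': 9, 'c': 19}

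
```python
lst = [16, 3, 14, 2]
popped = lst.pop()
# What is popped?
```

2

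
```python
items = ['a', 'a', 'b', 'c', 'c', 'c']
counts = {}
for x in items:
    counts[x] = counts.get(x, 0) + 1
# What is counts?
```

Initial: counts = {}, items = ['a', 'a', 'b', 'c', 'c', 'c']
See 'a': counts = {'a': 1}
See 'a': counts = {'a': 2}
See 'b': counts = {'a': 2, 'b': 1}
See 'c': counts = {'a': 2, 'b': 1, 'c': 1}
See 'c': counts = {'a': 2, 'b': 1, 'c': 2}
See 'c': counts = {'a': 2, 'b': 1, 'c': 3}

{'a': 2, 'b': 1, 'c': 3}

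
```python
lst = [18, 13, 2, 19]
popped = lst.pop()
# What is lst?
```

[18, 13, 2]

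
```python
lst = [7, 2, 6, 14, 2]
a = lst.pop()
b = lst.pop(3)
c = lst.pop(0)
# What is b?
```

After line 1: lst = [7, 2, 6, 14, 2]
After line 2 (pop() -> a = 2): lst = [7, 2, 6, 14]
After line 3 (pop(3) -> b = 14): lst = [7, 2, 6]
After line 4 (pop(0) -> c = 7): lst = [2, 6]

14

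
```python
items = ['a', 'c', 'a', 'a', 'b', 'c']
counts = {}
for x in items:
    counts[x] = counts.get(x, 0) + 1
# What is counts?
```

Initial: counts = {}, items = ['a', 'c', 'a', 'a', 'b', 'c']
See 'a': counts = {'a': 1}
See 'c': counts = {'a': 1, 'c': 1}
See 'a': counts = {'a': 2, 'c': 1}
See 'a': counts = {'a': 3, 'c': 1}
See 'b': counts = {'a': 3, 'c': 1, 'b': 1}
See 'c': counts = {'a': 3, 'c': 2, 'b': 1}

{'a': 3, 'c': 2, 'b': 1}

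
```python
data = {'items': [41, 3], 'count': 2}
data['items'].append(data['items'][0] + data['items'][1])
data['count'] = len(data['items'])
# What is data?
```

After line 1: data = {'items': [41, 3], 'count': 2}
After line 2 (append 41 + 3 = 44): data = {'items': [41, 3, 44], 'count': 2}
After line 3 (count = len(items) = 3): data = {'items': [41, 3, 44], 'count': 3}

{'items': [41, 3, 44], 'count': 3}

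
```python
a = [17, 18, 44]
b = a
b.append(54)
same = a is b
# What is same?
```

After line 1: a = [17, 18, 44]
After line 2 (b = a is an alias, same object): a = [17, 18, 44], b = [17, 18, 44]
After line 3 (b.append mutates the shared list): a = [17, 18, 44, 54], b = [17, 18, 44, 54]
After line 4 (same = a is b; same object -> True): same = True

True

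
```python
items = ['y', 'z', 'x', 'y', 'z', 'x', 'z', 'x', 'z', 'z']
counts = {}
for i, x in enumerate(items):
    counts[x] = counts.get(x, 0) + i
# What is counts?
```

Initial: counts = {}, items = ['y', 'z', 'x', 'y', 'z', 'x', 'z', 'x', 'z', 'z']
i=0, x='y': counts = {'y': 0}
i=1, x='z': counts = {'y': 0, 'z': 1}
i=2, x='x': counts = {'y': 0, 'z': 1, 'x': 2}
i=3, x='y': counts = {'y': 3, 'z': 1, 'x': 2}
i=4, x='z': counts = {'y': 3, 'z': 5, 'x': 2}
i=5, x='x': counts = {'y': 3, 'z': 5, 'x': 7}
i=6, x='z': counts = {'y': 3, 'z': 11, 'x': 7}
i=7, x='x': counts = {'y': 3, 'z': 11, 'x': 14}
i=8, x='z': counts = {'y': 3, 'z': 19, 'x': 14}
i=9, x='z': counts = {'y': 3, 'z': 28, 'x': 14}

{'y': 3, 'z': 28, 'x': 14}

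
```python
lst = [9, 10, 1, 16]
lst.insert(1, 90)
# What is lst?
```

[9, 90, 10, 1, 16]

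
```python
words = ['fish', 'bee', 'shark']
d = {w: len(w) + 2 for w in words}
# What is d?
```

{'fish': 6, 'bee': 5, 'shark': 7}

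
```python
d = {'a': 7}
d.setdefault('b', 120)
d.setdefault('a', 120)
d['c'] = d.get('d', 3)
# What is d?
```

After line 1: d = {'a': 7}
After line 2 (setdefault adds 'b'=120): d = {'a': 7, 'b': 120}
After line 3 (setdefault 'a' no-op, already exists): d = {'a': 7, 'b': 120}
After line 4 (get('d', 3) returns default since 'd' not in d): d = {'a': 7, 'b': 120, 'c': 3}

{'a': 7, 'b': 120, 'c': 3}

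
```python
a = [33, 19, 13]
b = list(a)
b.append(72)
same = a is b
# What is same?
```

After line 1: a = [33, 19, 13]
After line 2 (b = list(a) is a shallow copy, new object): a = [33, 19, 13], b = [33, 19, 13]
After line 3 (append only mutates b): a = [33, 19, 13], b = [33, 19, 13, 72]
After line 4 (same = a is b; different objects -> False): same = False

False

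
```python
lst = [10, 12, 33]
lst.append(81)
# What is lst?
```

[10, 12, 33, 81]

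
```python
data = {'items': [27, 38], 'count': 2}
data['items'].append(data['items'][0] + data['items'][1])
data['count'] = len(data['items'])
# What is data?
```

After line 1: data = {'items': [27, 38], 'count': 2}
After line 2 (append 27 + 38 = 65): data = {'items': [27, 38, 65], 'count': 2}
After line 3 (count = len(items) = 3): data = {'items': [27, 38, 65], 'count': 3}

{'items': [27, 38, 65], 'count': 3}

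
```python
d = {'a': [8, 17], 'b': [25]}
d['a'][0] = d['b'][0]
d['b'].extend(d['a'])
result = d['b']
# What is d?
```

After line 1: d = {'a': [8, 17], 'b': [25]}
After line 2 (a[0] = b[0] = 25): d = {'a': [25, 17], 'b': [25]}
After line 3 (b.extend(a) appends [25, 17]): d = {'a': [25, 17], 'b': [25, 25, 17]}
After line 4: result = d['b'] = [25, 25, 17]

{'a': [25, 17], 'b': [25, 25, 17]}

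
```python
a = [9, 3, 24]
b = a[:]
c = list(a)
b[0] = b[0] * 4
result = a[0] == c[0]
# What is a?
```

After line 1: a = [9, 3, 24]
After line 2 (b = a[:], copy): a = [9, 3, 24], b = [9, 3, 24]
After line 3 (c = list(a) is a copy, new object): c = [9, 3, 24]
After line 4 (b[0] = 9 * 4 = 36; only b mutates (copy)): a = [9, 3, 24], b = [36, 3, 24], c = [9, 3, 24]
After line 5 (a[0] = 9, c[0] = 9; result = True)

[9, 3, 24]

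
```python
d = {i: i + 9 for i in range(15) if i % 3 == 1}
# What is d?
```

{1: 10, 4: 13, 7: 16, 10: 19, 13: 22}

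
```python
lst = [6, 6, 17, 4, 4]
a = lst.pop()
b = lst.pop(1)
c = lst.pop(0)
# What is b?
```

After line 1: lst = [6, 6, 17, 4, 4]
After line 2 (pop() -> a = 4): lst = [6, 6, 17, 4]
After line 3 (pop(1) -> b = 6): lst = [6, 17, 4]
After line 4 (pop(0) -> c = 6): lst = [17, 4]

6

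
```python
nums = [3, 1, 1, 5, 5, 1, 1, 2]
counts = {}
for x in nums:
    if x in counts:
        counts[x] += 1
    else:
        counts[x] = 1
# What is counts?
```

Initial: counts = {}, nums = [3, 1, 1, 5, 5, 1, 1, 2]
See 3: counts = {3: 1}
See 1: counts = {3: 1, 1: 1}
See 1: counts = {3: 1, 1: 2}
See 5: counts = {3: 1, 1: 2, 5: 1}
See 5: counts = {3: 1, 1: 2, 5: 2}
See 1: counts = {3: 1, 1: 3, 5: 2}
See 1: counts = {3: 1, 1: 4, 5: 2}
See 2: counts = {3: 1, 1: 4, 5: 2, 2: 1}

{3: 1, 1: 4, 5: 2, 2: 1}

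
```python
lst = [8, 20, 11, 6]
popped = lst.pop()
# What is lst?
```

[8, 20, 11]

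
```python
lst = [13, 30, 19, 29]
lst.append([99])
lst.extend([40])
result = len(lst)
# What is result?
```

After line 1: lst = [13, 30, 19, 29]
After line 2 (append adds [99] as single element): lst = [13, 30, 19, 29, [99]]
After line 3 (extend unpacks [40], adds 40): lst = [13, 30, 19, 29, [99], 40]
After line 4: result = len(lst) = 6

6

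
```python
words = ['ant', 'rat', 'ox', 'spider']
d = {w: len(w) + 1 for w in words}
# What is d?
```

{'ant': 4, 'rat': 4, 'ox': 3, 'spider': 7}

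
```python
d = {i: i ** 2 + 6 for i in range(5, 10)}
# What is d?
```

{5: 31, 6: 42, 7: 55, 8: 70, 9: 87}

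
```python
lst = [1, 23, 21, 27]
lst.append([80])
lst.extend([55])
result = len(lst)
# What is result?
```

After line 1: lst = [1, 23, 21, 27]
After line 2 (append adds [80] as single element): lst = [1, 23, 21, 27, [80]]
After line 3 (extend unpacks [55], adds 55): lst = [1, 23, 21, 27, [80], 55]
After line 4: result = len(lst) = 6

6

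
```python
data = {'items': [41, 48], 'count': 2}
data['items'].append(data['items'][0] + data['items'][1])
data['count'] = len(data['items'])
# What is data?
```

After line 1: data = {'items': [41, 48], 'count': 2}
After line 2 (append 41 + 48 = 89): data = {'items': [41, 48, 89], 'count': 2}
After line 3 (count = len(items) = 3): data = {'items': [41, 48, 89], 'count': 3}

{'items': [41, 48, 89], 'count': 3}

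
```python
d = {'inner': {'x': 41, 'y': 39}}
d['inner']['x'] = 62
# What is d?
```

After line 1: d = {'inner': {'x': 41, 'y': 39}}
After line 2 (inner x overwritten): d = {'inner': {'x': 62, 'y': 39}}

{'inner': {'x': 62, 'y': 39}}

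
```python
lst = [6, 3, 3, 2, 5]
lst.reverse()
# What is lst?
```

[5, 2, 3, 3, 6]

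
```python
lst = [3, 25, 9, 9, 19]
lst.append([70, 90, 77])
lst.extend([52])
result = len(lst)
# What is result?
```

After line 1: lst = [3, 25, 9, 9, 19]
After line 2 (append adds [70, 90, 77] as single element): lst = [3, 25, 9, 9, 19, [70, 90, 77]]
After line 3 (extend unpacks [52], adds 52): lst = [3, 25, 9, 9, 19, [70, 90, 77], 52]
After line 4: result = len(lst) = 7

7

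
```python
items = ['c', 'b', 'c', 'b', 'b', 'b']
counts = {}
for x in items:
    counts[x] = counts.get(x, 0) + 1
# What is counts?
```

Initial: counts = {}, items = ['c', 'b', 'c', 'b', 'b', 'b']
See 'c': counts = {'c': 1}
See 'b': counts = {'c': 1, 'b': 1}
See 'c': counts = {'c': 2, 'b': 1}
See 'b': counts = {'c': 2, 'b': 2}
See 'b': counts = {'c': 2, 'b': 3}
See 'b': counts = {'c': 2, 'b': 4}

{'c': 2, 'b': 4}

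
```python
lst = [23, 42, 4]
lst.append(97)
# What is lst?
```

[23, 42, 4, 97]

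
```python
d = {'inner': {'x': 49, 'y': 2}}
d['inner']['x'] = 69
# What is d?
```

After line 1: d = {'inner': {'x': 49, 'y': 2}}
After line 2 (inner x overwritten): d = {'inner': {'x': 69, 'y': 2}}

{'inner': {'x': 69, 'y': 2}}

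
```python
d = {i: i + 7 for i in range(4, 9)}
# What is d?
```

{4: 11, 5: 12, 6: 13, 7: 14, 8: 15}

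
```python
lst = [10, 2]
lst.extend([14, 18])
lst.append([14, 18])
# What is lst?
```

After line 1: lst = [10, 2]
After line 2 (extend unpacks [14, 18]): lst = [10, 2, 14, 18]
After line 3 (append adds [14, 18] as single element): lst = [10, 2, 14, 18, [14, 18]]

[10, 2, 14, 18, [14, 18]]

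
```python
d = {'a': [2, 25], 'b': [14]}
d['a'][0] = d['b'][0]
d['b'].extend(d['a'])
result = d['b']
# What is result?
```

After line 1: d = {'a': [2, 25], 'b': [14]}
After line 2 (a[0] = b[0] = 14): d = {'a': [14, 25], 'b': [14]}
After line 3 (b.extend(a) appends [14, 25]): d = {'a': [14, 25], 'b': [14, 14, 25]}
After line 4: result = d['b'] = [14, 14, 25]

[14, 14, 25]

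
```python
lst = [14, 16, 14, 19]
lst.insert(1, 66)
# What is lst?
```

[14, 66, 16, 14, 19]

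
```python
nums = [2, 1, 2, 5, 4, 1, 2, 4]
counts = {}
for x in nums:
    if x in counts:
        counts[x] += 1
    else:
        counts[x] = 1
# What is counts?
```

Initial: counts = {}, nums = [2, 1, 2, 5, 4, 1, 2, 4]
See 2: counts = {2: 1}
See 1: counts = {2: 1, 1: 1}
See 2: counts = {2: 2, 1: 1}
See 5: counts = {2: 2, 1: 1, 5: 1}
See 4: counts = {2: 2, 1: 1, 5: 1, 4: 1}
See 1: counts = {2: 2, 1: 2, 5: 1, 4: 1}
See 2: counts = {2: 3, 1: 2, 5: 1, 4: 1}
See 4: counts = {2: 3, 1: 2, 5: 1, 4: 2}

{2: 3, 1: 2, 5: 1, 4: 2}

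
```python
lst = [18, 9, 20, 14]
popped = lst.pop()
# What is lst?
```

[18, 9, 20]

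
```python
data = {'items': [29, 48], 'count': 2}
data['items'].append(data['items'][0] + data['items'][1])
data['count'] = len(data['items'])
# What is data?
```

After line 1: data = {'items': [29, 48], 'count': 2}
After line 2 (append 29 + 48 = 77): data = {'items': [29, 48, 77], 'count': 2}
After line 3 (count = len(items) = 3): data = {'items': [29, 48, 77], 'count': 3}

{'items': [29, 48, 77], 'count': 3}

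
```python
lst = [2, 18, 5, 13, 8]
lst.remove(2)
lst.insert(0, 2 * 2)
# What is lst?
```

After line 1: lst = [2, 18, 5, 13, 8]
After line 2 (remove first 2): lst = [18, 5, 13, 8]
After line 3 (insert 4 at index 0): lst = [4, 18, 5, 13, 8]

[4, 18, 5, 13, 8]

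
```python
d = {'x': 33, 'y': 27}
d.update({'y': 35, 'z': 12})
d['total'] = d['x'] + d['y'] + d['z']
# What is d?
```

After line 1: d = {'x': 33, 'y': 27}
After line 2 (y overwritten, z added): d = {'x': 33, 'y': 35, 'z': 12}
After line 3 (total = 33 + 35 + 12 = 80): d = {'x': 33, 'y': 35, 'z': 12, 'total': 80}

{'x': 33, 'y': 35, 'z': 12, 'total': 80}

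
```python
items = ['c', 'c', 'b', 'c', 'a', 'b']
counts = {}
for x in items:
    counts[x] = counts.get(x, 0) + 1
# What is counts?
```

Initial: counts = {}, items = ['c', 'c', 'b', 'c', 'a', 'b']
See 'c': counts = {'c': 1}
See 'c': counts = {'c': 2}
See 'b': counts = {'c': 2, 'b': 1}
See 'c': counts = {'c': 3, 'b': 1}
See 'a': counts = {'c': 3, 'b': 1, 'a': 1}
See 'b': counts = {'c': 3, 'b': 2, 'a': 1}

{'c': 3, 'b': 2, 'a': 1}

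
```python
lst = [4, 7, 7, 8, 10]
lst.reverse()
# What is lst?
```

[10, 8, 7, 7, 4]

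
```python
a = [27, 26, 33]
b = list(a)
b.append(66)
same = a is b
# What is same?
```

After line 1: a = [27, 26, 33]
After line 2 (b = list(a) is a shallow copy, new object): a = [27, 26, 33], b = [27, 26, 33]
After line 3 (append only mutates b): a = [27, 26, 33], b = [27, 26, 33, 66]
After line 4 (same = a is b; different objects -> False): same = False

False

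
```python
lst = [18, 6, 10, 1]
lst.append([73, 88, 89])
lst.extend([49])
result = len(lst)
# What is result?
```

After line 1: lst = [18, 6, 10, 1]
After line 2 (append adds [73, 88, 89] as single element): lst = [18, 6, 10, 1, [73, 88, 89]]
After line 3 (extend unpacks [49], adds 49): lst = [18, 6, 10, 1, [73, 88, 89], 49]
After line 4: result = len(lst) = 6

6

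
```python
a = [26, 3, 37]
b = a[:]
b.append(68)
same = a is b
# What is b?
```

After line 1: a = [26, 3, 37]
After line 2 (b = a[:] is a shallow copy, new object): a = [26, 3, 37], b = [26, 3, 37]
After line 3 (append only mutates b): a = [26, 3, 37], b = [26, 3, 37, 68]
After line 4 (same = a is b; different objects -> False): same = False

[26, 3, 37, 68]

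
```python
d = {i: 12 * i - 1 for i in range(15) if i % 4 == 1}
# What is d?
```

{1: 11, 5: 59, 9: 107, 13: 155}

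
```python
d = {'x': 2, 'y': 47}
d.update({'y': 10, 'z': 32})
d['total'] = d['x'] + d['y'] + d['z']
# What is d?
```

After line 1: d = {'x': 2, 'y': 47}
After line 2 (y overwritten, z added): d = {'x': 2, 'y': 10, 'z': 32}
After line 3 (total = 2 + 10 + 32 = 44): d = {'x': 2, 'y': 10, 'z': 32, 'total': 44}

{'x': 2, 'y': 10, 'z': 32, 'total': 44}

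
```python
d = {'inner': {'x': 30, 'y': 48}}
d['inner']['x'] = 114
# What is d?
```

After line 1: d = {'inner': {'x': 30, 'y': 48}}
After line 2 (inner x overwritten): d = {'inner': {'x': 114, 'y': 48}}

{'inner': {'x': 114, 'y': 48}}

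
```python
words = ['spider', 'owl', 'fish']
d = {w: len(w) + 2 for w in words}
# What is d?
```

{'spider': 8, 'owl': 5, 'fish': 6}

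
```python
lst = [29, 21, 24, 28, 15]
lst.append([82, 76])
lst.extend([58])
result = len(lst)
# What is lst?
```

After line 1: lst = [29, 21, 24, 28, 15]
After line 2 (append adds [82, 76] as single element): lst = [29, 21, 24, 28, 15, [82, 76]]
After line 3 (extend unpacks [58], adds 58): lst = [29, 21, 24, 28, 15, [82, 76], 58]
After line 4: result = len(lst) = 7

[29, 21, 24, 28, 15, [82, 76], 58]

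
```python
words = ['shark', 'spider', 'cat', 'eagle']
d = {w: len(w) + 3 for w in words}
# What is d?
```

{'shark': 8, 'spider': 9, 'cat': 6, 'eagle': 8}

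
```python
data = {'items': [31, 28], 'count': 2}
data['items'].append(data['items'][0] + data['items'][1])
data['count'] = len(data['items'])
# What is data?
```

After line 1: data = {'items': [31, 28], 'count': 2}
After line 2 (append 31 + 28 = 59): data = {'items': [31, 28, 59], 'count': 2}
After line 3 (count = len(items) = 3): data = {'items': [31, 28, 59], 'count': 3}

{'items': [31, 28, 59], 'count': 3}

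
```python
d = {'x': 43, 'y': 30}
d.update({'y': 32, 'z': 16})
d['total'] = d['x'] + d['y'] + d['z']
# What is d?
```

After line 1: d = {'x': 43, 'y': 30}
After line 2 (y overwritten, z added): d = {'x': 43, 'y': 32, 'z': 16}
After line 3 (total = 43 + 32 + 16 = 91): d = {'x': 43, 'y': 32, 'z': 16, 'total': 91}

{'x': 43, 'y': 32, 'z': 16, 'total': 91}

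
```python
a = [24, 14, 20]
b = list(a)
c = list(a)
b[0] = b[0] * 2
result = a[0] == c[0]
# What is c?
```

After line 1: a = [24, 14, 20]
After line 2 (b = list(a), copy): a = [24, 14, 20], b = [24, 14, 20]
After line 3 (c = list(a) is a copy, new object): c = [24, 14, 20]
After line 4 (b[0] = 24 * 2 = 48; only b mutates (copy)): a = [24, 14, 20], b = [48, 14, 20], c = [24, 14, 20]
After line 5 (a[0] = 24, c[0] = 24; result = True)

[24, 14, 20]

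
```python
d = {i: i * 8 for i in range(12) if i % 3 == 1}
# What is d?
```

{1: 8, 4: 32, 7: 56, 10: 80}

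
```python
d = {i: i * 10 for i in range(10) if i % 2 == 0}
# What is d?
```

{0: 0, 2: 20, 4: 40, 6: 60, 8: 80}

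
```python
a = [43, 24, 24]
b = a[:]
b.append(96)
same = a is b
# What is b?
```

After line 1: a = [43, 24, 24]
After line 2 (b = a[:] is a shallow copy, new object): a = [43, 24, 24], b = [43, 24, 24]
After line 3 (append only mutates b): a = [43, 24, 24], b = [43, 24, 24, 96]
After line 4 (same = a is b; different objects -> False): same = False

[43, 24, 24, 96]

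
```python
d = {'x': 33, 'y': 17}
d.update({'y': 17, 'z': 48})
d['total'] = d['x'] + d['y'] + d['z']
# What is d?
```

After line 1: d = {'x': 33, 'y': 17}
After line 2 (y overwritten, z added): d = {'x': 33, 'y': 17, 'z': 48}
After line 3 (total = 33 + 17 + 48 = 98): d = {'x': 33, 'y': 17, 'z': 48, 'total': 98}

{'x': 33, 'y': 17, 'z': 48, 'total': 98}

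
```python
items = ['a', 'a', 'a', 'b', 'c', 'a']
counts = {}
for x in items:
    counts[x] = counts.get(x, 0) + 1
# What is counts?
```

Initial: counts = {}, items = ['a', 'a', 'a', 'b', 'c', 'a']
See 'a': counts = {'a': 1}
See 'a': counts = {'a': 2}
See 'a': counts = {'a': 3}
See 'b': counts = {'a': 3, 'b': 1}
See 'c': counts = {'a': 3, 'b': 1, 'c': 1}
See 'a': counts = {'a': 4, 'b': 1, 'c': 1}

{'a': 4, 'b': 1, 'c': 1}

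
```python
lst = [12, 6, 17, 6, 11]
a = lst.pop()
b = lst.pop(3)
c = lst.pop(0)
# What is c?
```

After line 1: lst = [12, 6, 17, 6, 11]
After line 2 (pop() -> a = 11): lst = [12, 6, 17, 6]
After line 3 (pop(3) -> b = 6): lst = [12, 6, 17]
After line 4 (pop(0) -> c = 12): lst = [6, 17]

12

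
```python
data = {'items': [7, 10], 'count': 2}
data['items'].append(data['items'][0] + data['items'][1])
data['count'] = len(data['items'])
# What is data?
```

After line 1: data = {'items': [7, 10], 'count': 2}
After line 2 (append 7 + 10 = 17): data = {'items': [7, 10, 17], 'count': 2}
After line 3 (count = len(items) = 3): data = {'items': [7, 10, 17], 'count': 3}

{'items': [7, 10, 17], 'count': 3}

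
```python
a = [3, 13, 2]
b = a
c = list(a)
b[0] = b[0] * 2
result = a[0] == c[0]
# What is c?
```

After line 1: a = [3, 13, 2]
After line 2 (b = a, alias): a = [3, 13, 2], b = [3, 13, 2]
After line 3 (c = list(a) is a copy, new object): c = [3, 13, 2]
After line 4 (b[0] = 3 * 2 = 6; mutates shared a/b): a = b = [6, 13, 2], c = [3, 13, 2]
After line 5 (a[0] = 6, c[0] = 3; result = False)

[3, 13, 2]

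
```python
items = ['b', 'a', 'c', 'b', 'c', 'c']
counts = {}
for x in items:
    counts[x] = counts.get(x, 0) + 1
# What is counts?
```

Initial: counts = {}, items = ['b', 'a', 'c', 'b', 'c', 'c']
See 'b': counts = {'b': 1}
See 'a': counts = {'b': 1, 'a': 1}
See 'c': counts = {'b': 1, 'a': 1, 'c': 1}
See 'b': counts = {'b': 2, 'a': 1, 'c': 1}
See 'c': counts = {'b': 2, 'a': 1, 'c': 2}
See 'c': counts = {'b': 2, 'a': 1, 'c': 3}

{'b': 2, 'a': 1, 'c': 3}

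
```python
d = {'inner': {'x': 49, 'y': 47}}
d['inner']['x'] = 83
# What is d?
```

After line 1: d = {'inner': {'x': 49, 'y': 47}}
After line 2 (inner x overwritten): d = {'inner': {'x': 83, 'y': 47}}

{'inner': {'x': 83, 'y': 47}}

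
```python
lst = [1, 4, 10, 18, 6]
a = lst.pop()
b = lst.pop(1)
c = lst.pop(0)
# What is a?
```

After line 1: lst = [1, 4, 10, 18, 6]
After line 2 (pop() -> a = 6): lst = [1, 4, 10, 18]
After line 3 (pop(1) -> b = 4): lst = [1, 10, 18]
After line 4 (pop(0) -> c = 1): lst = [10, 18]

6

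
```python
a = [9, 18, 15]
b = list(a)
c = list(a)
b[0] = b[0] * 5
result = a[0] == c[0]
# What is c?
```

After line 1: a = [9, 18, 15]
After line 2 (b = list(a), copy): a = [9, 18, 15], b = [9, 18, 15]
After line 3 (c = list(a) is a copy, new object): c = [9, 18, 15]
After line 4 (b[0] = 9 * 5 = 45; only b mutates (copy)): a = [9, 18, 15], b = [45, 18, 15], c = [9, 18, 15]
After line 5 (a[0] = 9, c[0] = 9; result = True)

[9, 18, 15]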